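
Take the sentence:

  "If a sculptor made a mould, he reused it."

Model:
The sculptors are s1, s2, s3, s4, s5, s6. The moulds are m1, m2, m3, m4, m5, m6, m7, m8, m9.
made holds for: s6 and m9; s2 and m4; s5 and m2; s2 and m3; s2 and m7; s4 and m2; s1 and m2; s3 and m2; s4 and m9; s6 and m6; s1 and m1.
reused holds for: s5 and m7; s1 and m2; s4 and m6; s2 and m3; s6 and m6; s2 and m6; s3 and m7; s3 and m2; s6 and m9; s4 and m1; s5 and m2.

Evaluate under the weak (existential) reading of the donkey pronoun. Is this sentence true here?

False

"it" takes "a mould" as antecedent — a donkey pronoun bound across the clause boundary.
Weak reading: every sculptor s with some made-mould has at least one made-mould m such that reused(s,m).
Per sculptor: s1:✓  s2:✓  s3:✓  s4:✗  s5:✓  s6:✓
s4 has no witness among its made-moulds.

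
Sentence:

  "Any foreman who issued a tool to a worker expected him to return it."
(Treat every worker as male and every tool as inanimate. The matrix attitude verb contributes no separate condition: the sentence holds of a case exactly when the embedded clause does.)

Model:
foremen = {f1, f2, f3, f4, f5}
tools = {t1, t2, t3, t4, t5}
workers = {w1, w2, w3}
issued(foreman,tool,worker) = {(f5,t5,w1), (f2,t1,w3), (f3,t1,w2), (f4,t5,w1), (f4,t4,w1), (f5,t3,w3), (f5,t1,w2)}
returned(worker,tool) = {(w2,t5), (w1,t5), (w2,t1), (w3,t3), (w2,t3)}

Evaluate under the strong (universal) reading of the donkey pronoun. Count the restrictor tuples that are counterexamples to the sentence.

2

"him" takes "a worker" as antecedent and "it" takes "a tool"; both are donkey pronouns co-varying with the restrictor.
Strong reading: for every (f,t,w) with issued(f,t,w), returned(w,t).
Restrictor triples: (f2,t1,w3)→returned(w3,t1) ✗  (f3,t1,w2)→returned(w2,t1) ✓  (f4,t4,w1)→returned(w1,t4) ✗  (f4,t5,w1)→returned(w1,t5) ✓  (f5,t1,w2)→returned(w2,t1) ✓  (f5,t3,w3)→returned(w3,t3) ✓  (f5,t5,w1)→returned(w1,t5) ✓
Counterexamples (restrictor triples failing the scope): 2.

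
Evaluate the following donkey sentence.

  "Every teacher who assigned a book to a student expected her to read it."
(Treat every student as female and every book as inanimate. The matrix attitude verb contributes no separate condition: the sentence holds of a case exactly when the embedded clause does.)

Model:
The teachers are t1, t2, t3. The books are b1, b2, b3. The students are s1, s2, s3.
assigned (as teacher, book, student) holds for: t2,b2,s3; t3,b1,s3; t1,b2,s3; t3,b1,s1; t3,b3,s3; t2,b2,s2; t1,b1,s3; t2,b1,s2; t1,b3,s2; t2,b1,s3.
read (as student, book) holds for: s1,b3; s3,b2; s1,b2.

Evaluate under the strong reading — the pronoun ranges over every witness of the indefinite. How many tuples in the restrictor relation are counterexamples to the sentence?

8

"her" takes "a student" as antecedent and "it" takes "a book"; both are donkey pronouns co-varying with the restrictor.
Strong reading: for every (t,b,s) with assigned(t,b,s), read(s,b).
Restrictor triples: (t1,b1,s3)→read(s3,b1) ✗  (t1,b2,s3)→read(s3,b2) ✓  (t1,b3,s2)→read(s2,b3) ✗  (t2,b1,s2)→read(s2,b1) ✗  (t2,b1,s3)→read(s3,b1) ✗  (t2,b2,s2)→read(s2,b2) ✗  (t2,b2,s3)→read(s3,b2) ✓  (t3,b1,s1)→read(s1,b1) ✗  (t3,b1,s3)→read(s3,b1) ✗  (t3,b3,s3)→read(s3,b3) ✗
Counterexamples (restrictor triples failing the scope): 8.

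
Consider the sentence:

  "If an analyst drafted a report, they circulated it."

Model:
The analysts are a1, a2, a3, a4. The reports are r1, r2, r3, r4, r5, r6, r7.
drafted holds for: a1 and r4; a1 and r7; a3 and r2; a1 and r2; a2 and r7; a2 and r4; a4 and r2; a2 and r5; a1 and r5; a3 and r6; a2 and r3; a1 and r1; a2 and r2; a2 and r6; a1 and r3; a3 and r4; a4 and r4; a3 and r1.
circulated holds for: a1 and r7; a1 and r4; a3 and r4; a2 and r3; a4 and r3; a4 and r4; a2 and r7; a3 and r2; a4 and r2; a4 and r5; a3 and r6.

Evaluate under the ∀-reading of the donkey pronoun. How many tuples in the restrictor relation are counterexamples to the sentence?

"it" takes "a report" as antecedent — a donkey pronoun bound across the clause boundary.
Strong reading: for every (a,r) with drafted(a,r), circulated(a,r).
Restrictor pairs: (a1,r1) ✗  (a1,r2) ✗  (a1,r3) ✗  (a1,r4) ✓  (a1,r5) ✗  (a1,r7) ✓  (a2,r2) ✗  (a2,r3) ✓  (a2,r4) ✗  (a2,r5) ✗  (a2,r6) ✗  (a2,r7) ✓  (a3,r1) ✗  (a3,r2) ✓  (a3,r4) ✓  (a3,r6) ✓  (a4,r2) ✓  (a4,r4) ✓
Counterexamples (restrictor pairs failing the scope): 9.

9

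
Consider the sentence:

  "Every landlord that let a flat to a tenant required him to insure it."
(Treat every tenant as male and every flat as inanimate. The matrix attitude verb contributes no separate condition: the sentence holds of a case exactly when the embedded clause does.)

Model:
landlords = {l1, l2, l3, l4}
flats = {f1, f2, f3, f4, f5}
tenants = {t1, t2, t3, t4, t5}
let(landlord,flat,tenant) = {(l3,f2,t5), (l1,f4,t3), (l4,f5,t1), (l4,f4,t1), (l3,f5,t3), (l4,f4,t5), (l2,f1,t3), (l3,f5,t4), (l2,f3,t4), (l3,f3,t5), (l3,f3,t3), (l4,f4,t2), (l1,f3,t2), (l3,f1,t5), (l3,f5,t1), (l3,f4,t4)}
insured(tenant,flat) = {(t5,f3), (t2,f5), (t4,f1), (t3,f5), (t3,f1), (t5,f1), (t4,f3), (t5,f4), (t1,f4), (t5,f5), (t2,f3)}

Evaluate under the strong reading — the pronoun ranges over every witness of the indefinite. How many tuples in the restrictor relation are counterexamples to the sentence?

8

"him" takes "a tenant" as antecedent and "it" takes "a flat"; both are donkey pronouns co-varying with the restrictor.
Strong reading: for every (l,f,t) with let(l,f,t), insured(t,f).
Restrictor triples: (l1,f3,t2)→insured(t2,f3) ✓  (l1,f4,t3)→insured(t3,f4) ✗  (l2,f1,t3)→insured(t3,f1) ✓  (l2,f3,t4)→insured(t4,f3) ✓  (l3,f1,t5)→insured(t5,f1) ✓  (l3,f2,t5)→insured(t5,f2) ✗  (l3,f3,t3)→insured(t3,f3) ✗  (l3,f3,t5)→insured(t5,f3) ✓  (l3,f4,t4)→insured(t4,f4) ✗  (l3,f5,t1)→insured(t1,f5) ✗  (l3,f5,t3)→insured(t3,f5) ✓  (l3,f5,t4)→insured(t4,f5) ✗  (l4,f4,t1)→insured(t1,f4) ✓  (l4,f4,t2)→insured(t2,f4) ✗  (l4,f4,t5)→insured(t5,f4) ✓  (l4,f5,t1)→insured(t1,f5) ✗
Counterexamples (restrictor triples failing the scope): 8.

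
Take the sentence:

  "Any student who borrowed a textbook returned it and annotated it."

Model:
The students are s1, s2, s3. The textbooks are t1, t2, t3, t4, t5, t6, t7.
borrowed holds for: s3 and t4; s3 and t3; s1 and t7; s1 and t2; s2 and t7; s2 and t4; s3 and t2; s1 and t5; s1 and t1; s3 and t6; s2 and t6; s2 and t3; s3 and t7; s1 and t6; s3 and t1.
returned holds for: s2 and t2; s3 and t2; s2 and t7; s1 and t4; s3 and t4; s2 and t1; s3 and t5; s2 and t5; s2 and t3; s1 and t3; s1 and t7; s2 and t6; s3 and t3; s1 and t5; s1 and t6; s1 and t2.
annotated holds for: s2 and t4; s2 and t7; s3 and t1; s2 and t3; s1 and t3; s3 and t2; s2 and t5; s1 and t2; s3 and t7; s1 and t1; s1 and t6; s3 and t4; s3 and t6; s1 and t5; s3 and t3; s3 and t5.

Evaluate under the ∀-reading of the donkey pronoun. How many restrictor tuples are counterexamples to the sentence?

"it" takes "a textbook" as antecedent — a donkey pronoun bound across the clause boundary.
Strong reading: for every (s,t) with borrowed(s,t), returned(s,t) ∧ annotated(s,t).
Restrictor pairs: (s1,t1) ✗  (s1,t2) ✓  (s1,t5) ✓  (s1,t6) ✓  (s1,t7) ✗  (s2,t3) ✓  (s2,t4) ✗  (s2,t6) ✗  (s2,t7) ✓  (s3,t1) ✗  (s3,t2) ✓  (s3,t3) ✓  (s3,t4) ✓  (s3,t6) ✗  (s3,t7) ✗
Counterexamples (restrictor pairs failing the scope): 7.

7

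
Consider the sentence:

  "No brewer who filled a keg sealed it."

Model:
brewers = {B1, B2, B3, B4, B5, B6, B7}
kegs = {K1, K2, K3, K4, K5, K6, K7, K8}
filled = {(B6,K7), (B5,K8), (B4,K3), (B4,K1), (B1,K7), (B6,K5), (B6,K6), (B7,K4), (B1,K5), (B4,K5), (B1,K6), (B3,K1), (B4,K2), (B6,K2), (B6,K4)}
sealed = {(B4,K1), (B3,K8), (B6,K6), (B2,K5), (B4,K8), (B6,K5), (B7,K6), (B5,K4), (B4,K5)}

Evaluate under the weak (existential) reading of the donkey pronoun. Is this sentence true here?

"it" takes "a keg" as antecedent — a donkey pronoun bound across the clause boundary.
Truth condition: for no (b,k) with filled(b,k) does sealed(b,k) hold.
Restrictor pairs — does the scope hold? (B1,K5):fails  (B1,K6):fails  (B1,K7):fails  (B3,K1):fails  (B4,K1):holds  (B4,K2):fails  (B4,K3):fails  (B4,K5):holds  (B5,K8):fails  (B6,K2):fails  (B6,K4):fails  (B6,K5):holds  (B6,K6):holds  (B6,K7):fails  (B7,K4):fails
Scope holds for 4 pair(s), so the sentence is false.

False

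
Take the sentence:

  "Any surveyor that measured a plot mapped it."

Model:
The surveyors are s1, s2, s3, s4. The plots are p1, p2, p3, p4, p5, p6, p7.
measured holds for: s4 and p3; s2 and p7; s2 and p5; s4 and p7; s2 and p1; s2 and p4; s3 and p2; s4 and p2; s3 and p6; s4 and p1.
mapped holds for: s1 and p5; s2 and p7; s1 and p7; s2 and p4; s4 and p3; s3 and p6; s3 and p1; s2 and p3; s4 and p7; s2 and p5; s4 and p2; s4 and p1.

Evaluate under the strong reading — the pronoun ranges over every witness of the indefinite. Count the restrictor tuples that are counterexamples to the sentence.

2

"it" takes "a plot" as antecedent — a donkey pronoun bound across the clause boundary.
Strong reading: for every (s,p) with measured(s,p), mapped(s,p).
Restrictor pairs: (s2,p1) ✗  (s2,p4) ✓  (s2,p5) ✓  (s2,p7) ✓  (s3,p2) ✗  (s3,p6) ✓  (s4,p1) ✓  (s4,p2) ✓  (s4,p3) ✓  (s4,p7) ✓
Counterexamples (restrictor pairs failing the scope): 2.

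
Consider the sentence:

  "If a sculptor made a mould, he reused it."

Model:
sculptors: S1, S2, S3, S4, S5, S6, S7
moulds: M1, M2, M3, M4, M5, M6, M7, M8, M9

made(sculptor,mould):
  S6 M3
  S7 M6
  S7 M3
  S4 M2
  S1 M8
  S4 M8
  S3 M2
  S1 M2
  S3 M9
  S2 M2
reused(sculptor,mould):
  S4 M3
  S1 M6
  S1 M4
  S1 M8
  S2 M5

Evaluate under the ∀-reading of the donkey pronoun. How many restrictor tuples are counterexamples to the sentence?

"it" takes "a mould" as antecedent — a donkey pronoun bound across the clause boundary.
Strong reading: for every (s,m) with made(s,m), reused(s,m).
Restrictor pairs: (S1,M2) ✗  (S1,M8) ✓  (S2,M2) ✗  (S3,M2) ✗  (S3,M9) ✗  (S4,M2) ✗  (S4,M8) ✗  (S6,M3) ✗  (S7,M3) ✗  (S7,M6) ✗
Counterexamples (restrictor pairs failing the scope): 9.

9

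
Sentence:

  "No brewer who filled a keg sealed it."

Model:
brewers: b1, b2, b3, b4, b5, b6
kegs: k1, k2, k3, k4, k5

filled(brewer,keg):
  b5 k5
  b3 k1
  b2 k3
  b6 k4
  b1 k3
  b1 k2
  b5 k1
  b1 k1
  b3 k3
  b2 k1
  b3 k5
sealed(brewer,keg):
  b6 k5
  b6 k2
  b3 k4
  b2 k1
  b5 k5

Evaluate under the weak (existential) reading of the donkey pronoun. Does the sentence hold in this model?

"it" takes "a keg" as antecedent — a donkey pronoun bound across the clause boundary.
Truth condition: for no (b,k) with filled(b,k) does sealed(b,k) hold.
Restrictor pairs — does the scope hold? (b1,k1):fails  (b1,k2):fails  (b1,k3):fails  (b2,k1):holds  (b2,k3):fails  (b3,k1):fails  (b3,k3):fails  (b3,k5):fails  (b5,k1):fails  (b5,k5):holds  (b6,k4):fails
Scope holds for 2 pair(s), so the sentence is false.

False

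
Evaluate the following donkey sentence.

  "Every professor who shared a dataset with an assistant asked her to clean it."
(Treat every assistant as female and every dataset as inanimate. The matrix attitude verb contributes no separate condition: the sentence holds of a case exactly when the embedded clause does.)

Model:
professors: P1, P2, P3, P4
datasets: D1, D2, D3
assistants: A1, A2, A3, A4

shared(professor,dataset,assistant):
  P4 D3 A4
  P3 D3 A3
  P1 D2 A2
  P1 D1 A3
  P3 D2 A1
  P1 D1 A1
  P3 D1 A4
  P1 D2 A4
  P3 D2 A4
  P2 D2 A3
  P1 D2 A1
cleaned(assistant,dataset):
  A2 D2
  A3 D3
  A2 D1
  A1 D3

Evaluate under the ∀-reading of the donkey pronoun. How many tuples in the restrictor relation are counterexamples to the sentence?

9

"her" takes "an assistant" as antecedent and "it" takes "a dataset"; both are donkey pronouns co-varying with the restrictor.
Strong reading: for every (p,d,a) with shared(p,d,a), cleaned(a,d).
Restrictor triples: (P1,D1,A1)→cleaned(A1,D1) ✗  (P1,D1,A3)→cleaned(A3,D1) ✗  (P1,D2,A1)→cleaned(A1,D2) ✗  (P1,D2,A2)→cleaned(A2,D2) ✓  (P1,D2,A4)→cleaned(A4,D2) ✗  (P2,D2,A3)→cleaned(A3,D2) ✗  (P3,D1,A4)→cleaned(A4,D1) ✗  (P3,D2,A1)→cleaned(A1,D2) ✗  (P3,D2,A4)→cleaned(A4,D2) ✗  (P3,D3,A3)→cleaned(A3,D3) ✓  (P4,D3,A4)→cleaned(A4,D3) ✗
Counterexamples (restrictor triples failing the scope): 9.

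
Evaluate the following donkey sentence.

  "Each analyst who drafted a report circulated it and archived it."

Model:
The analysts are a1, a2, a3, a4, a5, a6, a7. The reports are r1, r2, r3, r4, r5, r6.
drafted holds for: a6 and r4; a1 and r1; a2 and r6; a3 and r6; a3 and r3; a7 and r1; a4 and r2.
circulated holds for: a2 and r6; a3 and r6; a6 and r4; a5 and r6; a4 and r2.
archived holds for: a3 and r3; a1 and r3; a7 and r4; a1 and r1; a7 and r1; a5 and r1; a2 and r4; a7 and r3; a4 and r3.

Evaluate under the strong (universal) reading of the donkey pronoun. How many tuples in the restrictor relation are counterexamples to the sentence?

7

"it" takes "a report" as antecedent — a donkey pronoun bound across the clause boundary.
Strong reading: for every (a,r) with drafted(a,r), circulated(a,r) ∧ archived(a,r).
Restrictor pairs: (a1,r1) ✗  (a2,r6) ✗  (a3,r3) ✗  (a3,r6) ✗  (a4,r2) ✗  (a6,r4) ✗  (a7,r1) ✗
Counterexamples (restrictor pairs failing the scope): 7.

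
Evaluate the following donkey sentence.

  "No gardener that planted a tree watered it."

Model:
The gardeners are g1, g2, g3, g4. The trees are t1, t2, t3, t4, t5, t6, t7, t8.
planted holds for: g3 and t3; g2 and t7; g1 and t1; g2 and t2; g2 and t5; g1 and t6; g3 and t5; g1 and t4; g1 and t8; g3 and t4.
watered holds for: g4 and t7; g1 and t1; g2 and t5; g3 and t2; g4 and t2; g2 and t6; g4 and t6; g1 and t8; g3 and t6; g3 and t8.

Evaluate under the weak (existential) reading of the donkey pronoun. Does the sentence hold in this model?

"it" takes "a tree" as antecedent — a donkey pronoun bound across the clause boundary.
Truth condition: for no (g,t) with planted(g,t) does watered(g,t) hold.
Restrictor pairs — does the scope hold? (g1,t1):holds  (g1,t4):fails  (g1,t6):fails  (g1,t8):holds  (g2,t2):fails  (g2,t5):holds  (g2,t7):fails  (g3,t3):fails  (g3,t4):fails  (g3,t5):fails
Scope holds for 3 pair(s), so the sentence is false.

False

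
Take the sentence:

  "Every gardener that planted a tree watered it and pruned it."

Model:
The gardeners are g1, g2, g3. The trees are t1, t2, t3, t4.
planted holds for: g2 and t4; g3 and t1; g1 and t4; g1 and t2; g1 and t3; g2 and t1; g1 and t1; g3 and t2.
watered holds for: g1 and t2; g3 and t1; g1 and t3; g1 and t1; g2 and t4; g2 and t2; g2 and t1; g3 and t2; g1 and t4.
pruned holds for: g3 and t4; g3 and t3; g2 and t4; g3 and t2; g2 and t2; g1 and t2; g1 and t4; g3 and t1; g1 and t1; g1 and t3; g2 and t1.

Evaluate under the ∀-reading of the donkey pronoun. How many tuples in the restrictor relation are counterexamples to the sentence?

0

"it" takes "a tree" as antecedent — a donkey pronoun bound across the clause boundary.
Strong reading: for every (g,t) with planted(g,t), watered(g,t) ∧ pruned(g,t).
Restrictor pairs: (g1,t1) ✓  (g1,t2) ✓  (g1,t3) ✓  (g1,t4) ✓  (g2,t1) ✓  (g2,t4) ✓  (g3,t1) ✓  (g3,t2) ✓
Counterexamples (restrictor pairs failing the scope): 0.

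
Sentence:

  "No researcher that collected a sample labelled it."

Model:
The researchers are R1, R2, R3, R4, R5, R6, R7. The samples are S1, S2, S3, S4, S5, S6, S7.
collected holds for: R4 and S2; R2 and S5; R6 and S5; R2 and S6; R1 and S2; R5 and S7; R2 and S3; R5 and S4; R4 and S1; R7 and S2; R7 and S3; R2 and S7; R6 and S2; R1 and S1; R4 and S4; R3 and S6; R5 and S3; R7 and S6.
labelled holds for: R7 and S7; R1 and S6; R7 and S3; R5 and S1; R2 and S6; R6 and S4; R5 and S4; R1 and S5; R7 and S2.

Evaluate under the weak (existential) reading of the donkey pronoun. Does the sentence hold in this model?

"it" takes "a sample" as antecedent — a donkey pronoun bound across the clause boundary.
Truth condition: for no (r,s) with collected(r,s) does labelled(r,s) hold.
Restrictor pairs — does the scope hold? (R1,S1):fails  (R1,S2):fails  (R2,S3):fails  (R2,S5):fails  (R2,S6):holds  (R2,S7):fails  (R3,S6):fails  (R4,S1):fails  (R4,S2):fails  (R4,S4):fails  (R5,S3):fails  (R5,S4):holds  (R5,S7):fails  (R6,S2):fails  (R6,S5):fails  (R7,S2):holds  (R7,S3):holds  (R7,S6):fails
Scope holds for 4 pair(s), so the sentence is false.

False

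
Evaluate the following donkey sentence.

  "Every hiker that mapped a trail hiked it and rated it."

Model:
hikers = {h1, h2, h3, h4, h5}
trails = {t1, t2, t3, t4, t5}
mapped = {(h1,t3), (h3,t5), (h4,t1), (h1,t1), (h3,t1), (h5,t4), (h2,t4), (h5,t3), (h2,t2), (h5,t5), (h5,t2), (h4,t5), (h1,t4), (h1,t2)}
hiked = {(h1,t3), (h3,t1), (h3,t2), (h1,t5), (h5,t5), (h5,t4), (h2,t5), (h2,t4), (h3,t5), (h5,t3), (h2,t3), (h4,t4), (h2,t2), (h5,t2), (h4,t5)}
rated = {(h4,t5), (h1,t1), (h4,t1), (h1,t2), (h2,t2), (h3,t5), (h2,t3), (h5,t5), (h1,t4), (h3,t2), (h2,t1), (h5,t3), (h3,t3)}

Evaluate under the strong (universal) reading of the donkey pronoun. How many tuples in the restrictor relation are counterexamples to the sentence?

"it" takes "a trail" as antecedent — a donkey pronoun bound across the clause boundary.
Strong reading: for every (h,t) with mapped(h,t), hiked(h,t) ∧ rated(h,t).
Restrictor pairs: (h1,t1) ✗  (h1,t2) ✗  (h1,t3) ✗  (h1,t4) ✗  (h2,t2) ✓  (h2,t4) ✗  (h3,t1) ✗  (h3,t5) ✓  (h4,t1) ✗  (h4,t5) ✓  (h5,t2) ✗  (h5,t3) ✓  (h5,t4) ✗  (h5,t5) ✓
Counterexamples (restrictor pairs failing the scope): 9.

9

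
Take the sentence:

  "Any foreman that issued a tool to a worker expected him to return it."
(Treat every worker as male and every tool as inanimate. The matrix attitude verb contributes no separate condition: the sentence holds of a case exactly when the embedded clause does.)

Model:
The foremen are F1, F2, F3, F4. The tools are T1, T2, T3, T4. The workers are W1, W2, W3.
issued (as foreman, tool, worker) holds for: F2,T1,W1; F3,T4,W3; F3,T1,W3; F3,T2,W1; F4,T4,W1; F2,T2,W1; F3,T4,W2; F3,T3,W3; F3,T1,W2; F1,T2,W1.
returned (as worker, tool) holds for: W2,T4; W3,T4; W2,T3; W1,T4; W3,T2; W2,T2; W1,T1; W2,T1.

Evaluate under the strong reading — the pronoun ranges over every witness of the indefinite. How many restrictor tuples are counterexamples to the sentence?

5

"him" takes "a worker" as antecedent and "it" takes "a tool"; both are donkey pronouns co-varying with the restrictor.
Strong reading: for every (f,t,w) with issued(f,t,w), returned(w,t).
Restrictor triples: (F1,T2,W1)→returned(W1,T2) ✗  (F2,T1,W1)→returned(W1,T1) ✓  (F2,T2,W1)→returned(W1,T2) ✗  (F3,T1,W2)→returned(W2,T1) ✓  (F3,T1,W3)→returned(W3,T1) ✗  (F3,T2,W1)→returned(W1,T2) ✗  (F3,T3,W3)→returned(W3,T3) ✗  (F3,T4,W2)→returned(W2,T4) ✓  (F3,T4,W3)→returned(W3,T4) ✓  (F4,T4,W1)→returned(W1,T4) ✓
Counterexamples (restrictor triples failing the scope): 5.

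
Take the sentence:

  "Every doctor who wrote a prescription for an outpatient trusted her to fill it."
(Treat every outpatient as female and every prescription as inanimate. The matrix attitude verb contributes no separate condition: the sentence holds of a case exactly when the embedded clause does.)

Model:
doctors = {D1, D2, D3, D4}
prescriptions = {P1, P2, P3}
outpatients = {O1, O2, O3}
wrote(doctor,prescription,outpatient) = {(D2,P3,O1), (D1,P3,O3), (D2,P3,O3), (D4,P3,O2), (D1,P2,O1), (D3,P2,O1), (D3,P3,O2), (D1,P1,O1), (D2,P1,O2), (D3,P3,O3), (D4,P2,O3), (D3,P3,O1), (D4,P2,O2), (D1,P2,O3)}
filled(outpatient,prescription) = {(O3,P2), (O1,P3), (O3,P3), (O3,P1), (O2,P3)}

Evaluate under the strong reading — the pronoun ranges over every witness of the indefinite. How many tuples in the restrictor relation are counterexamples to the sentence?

5

"her" takes "an outpatient" as antecedent and "it" takes "a prescription"; both are donkey pronouns co-varying with the restrictor.
Strong reading: for every (d,p,o) with wrote(d,p,o), filled(o,p).
Restrictor triples: (D1,P1,O1)→filled(O1,P1) ✗  (D1,P2,O1)→filled(O1,P2) ✗  (D1,P2,O3)→filled(O3,P2) ✓  (D1,P3,O3)→filled(O3,P3) ✓  (D2,P1,O2)→filled(O2,P1) ✗  (D2,P3,O1)→filled(O1,P3) ✓  (D2,P3,O3)→filled(O3,P3) ✓  (D3,P2,O1)→filled(O1,P2) ✗  (D3,P3,O1)→filled(O1,P3) ✓  (D3,P3,O2)→filled(O2,P3) ✓  (D3,P3,O3)→filled(O3,P3) ✓  (D4,P2,O2)→filled(O2,P2) ✗  (D4,P2,O3)→filled(O3,P2) ✓  (D4,P3,O2)→filled(O2,P3) ✓
Counterexamples (restrictor triples failing the scope): 5.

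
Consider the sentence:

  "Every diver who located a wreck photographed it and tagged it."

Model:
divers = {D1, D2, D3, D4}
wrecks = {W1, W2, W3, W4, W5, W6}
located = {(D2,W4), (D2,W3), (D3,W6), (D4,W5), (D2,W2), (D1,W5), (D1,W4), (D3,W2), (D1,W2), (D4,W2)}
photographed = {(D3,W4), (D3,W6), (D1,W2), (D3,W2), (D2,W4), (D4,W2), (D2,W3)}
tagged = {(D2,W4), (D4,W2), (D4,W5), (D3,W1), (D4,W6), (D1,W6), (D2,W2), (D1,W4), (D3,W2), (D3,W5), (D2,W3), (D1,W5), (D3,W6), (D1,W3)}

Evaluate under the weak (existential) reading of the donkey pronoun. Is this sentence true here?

False

"it" takes "a wreck" as antecedent — a donkey pronoun bound across the clause boundary.
Weak reading: every diver d with some located-wreck has at least one located-wreck w such that photographed(d,w) ∧ tagged(d,w).
Per diver: D1:✗  D2:✓  D3:✓  D4:✓
D1 has no witness among its located-wrecks.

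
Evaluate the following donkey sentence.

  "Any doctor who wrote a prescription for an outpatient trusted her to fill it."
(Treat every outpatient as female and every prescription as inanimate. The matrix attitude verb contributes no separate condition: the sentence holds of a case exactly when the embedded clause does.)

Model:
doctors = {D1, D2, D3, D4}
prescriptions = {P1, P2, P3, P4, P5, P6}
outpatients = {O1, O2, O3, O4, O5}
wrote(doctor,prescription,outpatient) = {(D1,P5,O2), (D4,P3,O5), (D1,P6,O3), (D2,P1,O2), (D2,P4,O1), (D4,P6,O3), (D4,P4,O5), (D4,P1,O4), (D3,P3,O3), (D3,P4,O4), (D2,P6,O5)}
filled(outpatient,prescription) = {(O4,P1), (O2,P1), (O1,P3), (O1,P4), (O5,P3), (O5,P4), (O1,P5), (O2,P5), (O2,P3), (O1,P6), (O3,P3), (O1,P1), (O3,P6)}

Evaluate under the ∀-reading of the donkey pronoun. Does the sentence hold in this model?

False

"her" takes "an outpatient" as antecedent and "it" takes "a prescription"; both are donkey pronouns co-varying with the restrictor.
Strong reading: for every (d,p,o) with wrote(d,p,o), filled(o,p).
Restrictor triples: (D1,P5,O2)→filled(O2,P5) ✓  (D1,P6,O3)→filled(O3,P6) ✓  (D2,P1,O2)→filled(O2,P1) ✓  (D2,P4,O1)→filled(O1,P4) ✓  (D2,P6,O5)→filled(O5,P6) ✗  (D3,P3,O3)→filled(O3,P3) ✓  (D3,P4,O4)→filled(O4,P4) ✗  (D4,P1,O4)→filled(O4,P1) ✓  (D4,P3,O5)→filled(O5,P3) ✓  (D4,P4,O5)→filled(O5,P4) ✓  (D4,P6,O3)→filled(O3,P6) ✓
Counterexample: (D2,P6,O5) — filled(O5,P6) does not hold.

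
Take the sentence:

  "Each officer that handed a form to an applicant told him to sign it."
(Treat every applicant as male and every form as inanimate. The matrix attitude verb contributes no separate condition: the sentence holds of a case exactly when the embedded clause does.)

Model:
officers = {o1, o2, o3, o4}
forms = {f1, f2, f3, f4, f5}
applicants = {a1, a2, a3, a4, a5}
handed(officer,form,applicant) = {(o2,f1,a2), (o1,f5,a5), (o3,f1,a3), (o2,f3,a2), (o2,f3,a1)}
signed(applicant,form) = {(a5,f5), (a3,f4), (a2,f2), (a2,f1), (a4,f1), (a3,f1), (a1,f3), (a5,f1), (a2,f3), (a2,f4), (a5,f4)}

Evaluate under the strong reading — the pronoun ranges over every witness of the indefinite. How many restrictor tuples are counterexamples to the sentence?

"him" takes "an applicant" as antecedent and "it" takes "a form"; both are donkey pronouns co-varying with the restrictor.
Strong reading: for every (o,f,a) with handed(o,f,a), signed(a,f).
Restrictor triples: (o1,f5,a5)→signed(a5,f5) ✓  (o2,f1,a2)→signed(a2,f1) ✓  (o2,f3,a1)→signed(a1,f3) ✓  (o2,f3,a2)→signed(a2,f3) ✓  (o3,f1,a3)→signed(a3,f1) ✓
Counterexamples (restrictor triples failing the scope): 0.

0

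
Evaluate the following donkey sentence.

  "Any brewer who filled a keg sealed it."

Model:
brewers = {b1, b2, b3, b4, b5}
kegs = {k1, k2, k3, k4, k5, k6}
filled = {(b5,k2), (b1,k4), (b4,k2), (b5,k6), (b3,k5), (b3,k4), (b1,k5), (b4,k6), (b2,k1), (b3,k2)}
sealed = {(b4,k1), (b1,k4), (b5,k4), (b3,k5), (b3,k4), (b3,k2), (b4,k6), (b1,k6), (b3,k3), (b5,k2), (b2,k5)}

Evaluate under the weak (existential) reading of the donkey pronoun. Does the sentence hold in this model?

False

"it" takes "a keg" as antecedent — a donkey pronoun bound across the clause boundary.
Weak reading: every brewer b with some filled-keg has at least one filled-keg k such that sealed(b,k).
Per brewer: b1:✓  b2:✗  b3:✓  b4:✓  b5:✓
b2 has no witness among its filled-kegs.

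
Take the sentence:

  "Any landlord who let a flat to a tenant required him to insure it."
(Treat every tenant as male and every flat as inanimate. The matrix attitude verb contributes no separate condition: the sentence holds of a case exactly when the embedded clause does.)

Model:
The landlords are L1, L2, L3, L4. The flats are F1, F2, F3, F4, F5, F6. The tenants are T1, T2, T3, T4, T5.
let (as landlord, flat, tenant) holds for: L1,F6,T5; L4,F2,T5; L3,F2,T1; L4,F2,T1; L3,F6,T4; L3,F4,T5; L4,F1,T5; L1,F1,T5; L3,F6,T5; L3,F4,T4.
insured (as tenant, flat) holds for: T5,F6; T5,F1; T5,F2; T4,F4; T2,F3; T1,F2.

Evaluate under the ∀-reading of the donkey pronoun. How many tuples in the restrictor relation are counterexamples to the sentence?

"him" takes "a tenant" as antecedent and "it" takes "a flat"; both are donkey pronouns co-varying with the restrictor.
Strong reading: for every (l,f,t) with let(l,f,t), insured(t,f).
Restrictor triples: (L1,F1,T5)→insured(T5,F1) ✓  (L1,F6,T5)→insured(T5,F6) ✓  (L3,F2,T1)→insured(T1,F2) ✓  (L3,F4,T4)→insured(T4,F4) ✓  (L3,F4,T5)→insured(T5,F4) ✗  (L3,F6,T4)→insured(T4,F6) ✗  (L3,F6,T5)→insured(T5,F6) ✓  (L4,F1,T5)→insured(T5,F1) ✓  (L4,F2,T1)→insured(T1,F2) ✓  (L4,F2,T5)→insured(T5,F2) ✓
Counterexamples (restrictor triples failing the scope): 2.

2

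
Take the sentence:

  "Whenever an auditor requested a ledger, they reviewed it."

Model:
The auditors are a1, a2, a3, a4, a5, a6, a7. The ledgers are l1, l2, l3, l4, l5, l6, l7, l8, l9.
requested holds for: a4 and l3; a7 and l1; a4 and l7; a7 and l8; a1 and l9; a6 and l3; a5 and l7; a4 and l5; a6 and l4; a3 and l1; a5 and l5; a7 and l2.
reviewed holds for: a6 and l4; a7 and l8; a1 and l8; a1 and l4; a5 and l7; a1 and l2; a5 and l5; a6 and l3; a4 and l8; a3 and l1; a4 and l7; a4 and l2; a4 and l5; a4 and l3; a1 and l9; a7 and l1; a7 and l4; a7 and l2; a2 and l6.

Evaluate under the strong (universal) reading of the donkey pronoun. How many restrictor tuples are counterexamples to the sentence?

"it" takes "a ledger" as antecedent — a donkey pronoun bound across the clause boundary.
Strong reading: for every (a,l) with requested(a,l), reviewed(a,l).
Restrictor pairs: (a1,l9) ✓  (a3,l1) ✓  (a4,l3) ✓  (a4,l5) ✓  (a4,l7) ✓  (a5,l5) ✓  (a5,l7) ✓  (a6,l3) ✓  (a6,l4) ✓  (a7,l1) ✓  (a7,l2) ✓  (a7,l8) ✓
Counterexamples (restrictor pairs failing the scope): 0.

0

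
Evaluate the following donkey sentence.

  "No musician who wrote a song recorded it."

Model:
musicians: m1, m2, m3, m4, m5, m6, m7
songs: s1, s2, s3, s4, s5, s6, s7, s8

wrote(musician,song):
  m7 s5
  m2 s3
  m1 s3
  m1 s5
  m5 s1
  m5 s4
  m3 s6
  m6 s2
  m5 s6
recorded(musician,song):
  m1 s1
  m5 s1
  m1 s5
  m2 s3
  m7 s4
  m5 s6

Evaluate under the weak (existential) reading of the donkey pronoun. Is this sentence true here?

"it" takes "a song" as antecedent — a donkey pronoun bound across the clause boundary.
Truth condition: for no (m,s) with wrote(m,s) does recorded(m,s) hold.
Restrictor pairs — does the scope hold? (m1,s3):fails  (m1,s5):holds  (m2,s3):holds  (m3,s6):fails  (m5,s1):holds  (m5,s4):fails  (m5,s6):holds  (m6,s2):fails  (m7,s5):fails
Scope holds for 4 pair(s), so the sentence is false.

False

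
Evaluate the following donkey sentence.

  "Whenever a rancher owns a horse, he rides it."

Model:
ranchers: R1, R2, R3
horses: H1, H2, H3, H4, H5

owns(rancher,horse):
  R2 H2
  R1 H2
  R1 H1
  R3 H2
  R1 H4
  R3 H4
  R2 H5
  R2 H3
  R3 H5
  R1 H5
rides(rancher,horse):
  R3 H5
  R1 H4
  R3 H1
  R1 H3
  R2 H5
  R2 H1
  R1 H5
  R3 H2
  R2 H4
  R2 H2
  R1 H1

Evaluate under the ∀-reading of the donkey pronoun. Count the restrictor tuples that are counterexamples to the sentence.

3

"it" takes "a horse" as antecedent — a donkey pronoun bound across the clause boundary.
Strong reading: for every (r,h) with owns(r,h), rides(r,h).
Restrictor pairs: (R1,H1) ✓  (R1,H2) ✗  (R1,H4) ✓  (R1,H5) ✓  (R2,H2) ✓  (R2,H3) ✗  (R2,H5) ✓  (R3,H2) ✓  (R3,H4) ✗  (R3,H5) ✓
Counterexamples (restrictor pairs failing the scope): 3.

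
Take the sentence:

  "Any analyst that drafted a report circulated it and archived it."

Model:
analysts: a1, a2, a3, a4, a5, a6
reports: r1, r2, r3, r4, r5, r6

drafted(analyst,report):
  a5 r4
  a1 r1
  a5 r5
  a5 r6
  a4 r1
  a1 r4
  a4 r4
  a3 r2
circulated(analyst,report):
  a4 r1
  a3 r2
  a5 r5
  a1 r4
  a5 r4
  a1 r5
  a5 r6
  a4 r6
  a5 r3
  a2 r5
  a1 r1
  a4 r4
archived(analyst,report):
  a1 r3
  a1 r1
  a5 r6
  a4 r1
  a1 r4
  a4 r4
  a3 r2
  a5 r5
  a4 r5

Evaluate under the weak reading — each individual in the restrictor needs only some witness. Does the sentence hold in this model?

True

"it" takes "a report" as antecedent — a donkey pronoun bound across the clause boundary.
Weak reading: every analyst a with some drafted-report has at least one drafted-report r such that circulated(a,r) ∧ archived(a,r).
Per analyst: a1:✓  a3:✓  a4:✓  a5:✓
Every analyst in the restrictor has a witness.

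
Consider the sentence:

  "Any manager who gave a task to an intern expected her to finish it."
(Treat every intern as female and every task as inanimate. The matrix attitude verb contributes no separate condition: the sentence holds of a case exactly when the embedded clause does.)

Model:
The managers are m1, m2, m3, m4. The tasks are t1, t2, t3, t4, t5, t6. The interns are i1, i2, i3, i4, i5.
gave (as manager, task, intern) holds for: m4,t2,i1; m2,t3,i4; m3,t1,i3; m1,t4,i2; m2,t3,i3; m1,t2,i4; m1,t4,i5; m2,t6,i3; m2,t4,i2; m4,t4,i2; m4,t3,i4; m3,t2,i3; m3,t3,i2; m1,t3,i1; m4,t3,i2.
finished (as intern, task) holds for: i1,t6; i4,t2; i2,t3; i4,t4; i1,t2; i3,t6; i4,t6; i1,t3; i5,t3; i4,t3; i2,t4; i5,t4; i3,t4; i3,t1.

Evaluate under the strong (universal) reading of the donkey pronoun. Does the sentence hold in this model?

"her" takes "an intern" as antecedent and "it" takes "a task"; both are donkey pronouns co-varying with the restrictor.
Strong reading: for every (m,t,i) with gave(m,t,i), finished(i,t).
Restrictor triples: (m1,t2,i4)→finished(i4,t2) ✓  (m1,t3,i1)→finished(i1,t3) ✓  (m1,t4,i2)→finished(i2,t4) ✓  (m1,t4,i5)→finished(i5,t4) ✓  (m2,t3,i3)→finished(i3,t3) ✗  (m2,t3,i4)→finished(i4,t3) ✓  (m2,t4,i2)→finished(i2,t4) ✓  (m2,t6,i3)→finished(i3,t6) ✓  (m3,t1,i3)→finished(i3,t1) ✓  (m3,t2,i3)→finished(i3,t2) ✗  (m3,t3,i2)→finished(i2,t3) ✓  (m4,t2,i1)→finished(i1,t2) ✓  (m4,t3,i2)→finished(i2,t3) ✓  (m4,t3,i4)→finished(i4,t3) ✓  (m4,t4,i2)→finished(i2,t4) ✓
Counterexample: (m2,t3,i3) — finished(i3,t3) does not hold.

False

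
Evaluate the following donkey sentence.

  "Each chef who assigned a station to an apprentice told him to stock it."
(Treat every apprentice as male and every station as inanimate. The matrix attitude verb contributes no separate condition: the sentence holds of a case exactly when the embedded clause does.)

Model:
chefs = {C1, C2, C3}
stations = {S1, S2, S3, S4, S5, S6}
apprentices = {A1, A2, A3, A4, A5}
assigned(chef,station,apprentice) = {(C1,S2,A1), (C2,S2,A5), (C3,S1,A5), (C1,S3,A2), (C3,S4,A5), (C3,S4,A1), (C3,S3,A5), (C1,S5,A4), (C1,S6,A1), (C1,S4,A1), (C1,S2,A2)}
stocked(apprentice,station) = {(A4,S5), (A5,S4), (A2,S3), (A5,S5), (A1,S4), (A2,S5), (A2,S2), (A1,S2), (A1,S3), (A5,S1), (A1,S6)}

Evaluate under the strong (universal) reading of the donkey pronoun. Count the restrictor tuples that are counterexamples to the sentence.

2

"him" takes "an apprentice" as antecedent and "it" takes "a station"; both are donkey pronouns co-varying with the restrictor.
Strong reading: for every (c,s,a) with assigned(c,s,a), stocked(a,s).
Restrictor triples: (C1,S2,A1)→stocked(A1,S2) ✓  (C1,S2,A2)→stocked(A2,S2) ✓  (C1,S3,A2)→stocked(A2,S3) ✓  (C1,S4,A1)→stocked(A1,S4) ✓  (C1,S5,A4)→stocked(A4,S5) ✓  (C1,S6,A1)→stocked(A1,S6) ✓  (C2,S2,A5)→stocked(A5,S2) ✗  (C3,S1,A5)→stocked(A5,S1) ✓  (C3,S3,A5)→stocked(A5,S3) ✗  (C3,S4,A1)→stocked(A1,S4) ✓  (C3,S4,A5)→stocked(A5,S4) ✓
Counterexamples (restrictor triples failing the scope): 2.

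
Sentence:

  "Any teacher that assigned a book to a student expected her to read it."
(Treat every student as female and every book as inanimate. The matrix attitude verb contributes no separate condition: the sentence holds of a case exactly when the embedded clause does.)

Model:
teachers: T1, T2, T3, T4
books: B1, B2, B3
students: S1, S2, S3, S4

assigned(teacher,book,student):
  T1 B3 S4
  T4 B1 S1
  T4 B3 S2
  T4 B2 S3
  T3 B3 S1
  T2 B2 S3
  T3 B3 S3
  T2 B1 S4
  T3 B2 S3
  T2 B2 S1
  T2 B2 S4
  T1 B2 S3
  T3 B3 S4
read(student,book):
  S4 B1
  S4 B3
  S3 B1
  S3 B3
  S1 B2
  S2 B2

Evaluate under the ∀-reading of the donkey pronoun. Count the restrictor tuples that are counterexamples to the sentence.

8

"her" takes "a student" as antecedent and "it" takes "a book"; both are donkey pronouns co-varying with the restrictor.
Strong reading: for every (t,b,s) with assigned(t,b,s), read(s,b).
Restrictor triples: (T1,B2,S3)→read(S3,B2) ✗  (T1,B3,S4)→read(S4,B3) ✓  (T2,B1,S4)→read(S4,B1) ✓  (T2,B2,S1)→read(S1,B2) ✓  (T2,B2,S3)→read(S3,B2) ✗  (T2,B2,S4)→read(S4,B2) ✗  (T3,B2,S3)→read(S3,B2) ✗  (T3,B3,S1)→read(S1,B3) ✗  (T3,B3,S3)→read(S3,B3) ✓  (T3,B3,S4)→read(S4,B3) ✓  (T4,B1,S1)→read(S1,B1) ✗  (T4,B2,S3)→read(S3,B2) ✗  (T4,B3,S2)→read(S2,B3) ✗
Counterexamples (restrictor triples failing the scope): 8.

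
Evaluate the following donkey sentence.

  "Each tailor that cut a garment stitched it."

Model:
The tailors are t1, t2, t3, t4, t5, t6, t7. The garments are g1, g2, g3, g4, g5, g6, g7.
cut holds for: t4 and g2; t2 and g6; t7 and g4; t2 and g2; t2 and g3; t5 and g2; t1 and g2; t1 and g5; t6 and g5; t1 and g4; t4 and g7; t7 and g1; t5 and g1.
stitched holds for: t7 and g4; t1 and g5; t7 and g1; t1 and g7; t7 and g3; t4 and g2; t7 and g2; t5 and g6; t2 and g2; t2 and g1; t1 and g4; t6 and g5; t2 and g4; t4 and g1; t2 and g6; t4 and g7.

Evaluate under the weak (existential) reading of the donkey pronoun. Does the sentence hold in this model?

False

"it" takes "a garment" as antecedent — a donkey pronoun bound across the clause boundary.
Weak reading: every tailor t with some cut-garment has at least one cut-garment g such that stitched(t,g).
Per tailor: t1:✓  t2:✓  t4:✓  t5:✗  t6:✓  t7:✓
t5 has no witness among its cut-garments.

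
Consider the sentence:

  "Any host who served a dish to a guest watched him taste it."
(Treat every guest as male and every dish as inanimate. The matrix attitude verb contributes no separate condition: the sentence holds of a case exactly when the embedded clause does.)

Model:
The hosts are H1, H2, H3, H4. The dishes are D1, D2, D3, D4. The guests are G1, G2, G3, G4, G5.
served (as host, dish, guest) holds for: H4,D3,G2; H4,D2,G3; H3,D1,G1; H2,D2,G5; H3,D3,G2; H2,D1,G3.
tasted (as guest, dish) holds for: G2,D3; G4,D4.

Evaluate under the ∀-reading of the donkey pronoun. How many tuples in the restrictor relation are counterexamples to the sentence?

"him" takes "a guest" as antecedent and "it" takes "a dish"; both are donkey pronouns co-varying with the restrictor.
Strong reading: for every (h,d,g) with served(h,d,g), tasted(g,d).
Restrictor triples: (H2,D1,G3)→tasted(G3,D1) ✗  (H2,D2,G5)→tasted(G5,D2) ✗  (H3,D1,G1)→tasted(G1,D1) ✗  (H3,D3,G2)→tasted(G2,D3) ✓  (H4,D2,G3)→tasted(G3,D2) ✗  (H4,D3,G2)→tasted(G2,D3) ✓
Counterexamples (restrictor triples failing the scope): 4.

4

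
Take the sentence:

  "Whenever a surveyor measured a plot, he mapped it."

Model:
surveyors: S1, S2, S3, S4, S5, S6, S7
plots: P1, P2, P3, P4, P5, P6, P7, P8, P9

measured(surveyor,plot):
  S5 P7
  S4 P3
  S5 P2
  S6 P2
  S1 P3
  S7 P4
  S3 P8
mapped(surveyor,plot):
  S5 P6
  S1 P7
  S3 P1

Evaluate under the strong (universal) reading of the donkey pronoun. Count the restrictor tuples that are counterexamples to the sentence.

"it" takes "a plot" as antecedent — a donkey pronoun bound across the clause boundary.
Strong reading: for every (s,p) with measured(s,p), mapped(s,p).
Restrictor pairs: (S1,P3) ✗  (S3,P8) ✗  (S4,P3) ✗  (S5,P2) ✗  (S5,P7) ✗  (S6,P2) ✗  (S7,P4) ✗
Counterexamples (restrictor pairs failing the scope): 7.

7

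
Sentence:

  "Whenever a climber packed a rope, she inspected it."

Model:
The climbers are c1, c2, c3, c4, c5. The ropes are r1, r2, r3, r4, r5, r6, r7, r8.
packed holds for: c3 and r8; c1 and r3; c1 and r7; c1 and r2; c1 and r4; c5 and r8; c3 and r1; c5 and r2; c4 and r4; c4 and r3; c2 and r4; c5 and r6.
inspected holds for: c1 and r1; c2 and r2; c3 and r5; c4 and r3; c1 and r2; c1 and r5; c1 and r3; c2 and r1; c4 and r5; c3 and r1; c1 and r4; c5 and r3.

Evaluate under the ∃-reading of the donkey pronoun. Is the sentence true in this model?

"it" takes "a rope" as antecedent — a donkey pronoun bound across the clause boundary.
Weak reading: every climber c with some packed-rope has at least one packed-rope r such that inspected(c,r).
Per climber: c1:✓  c2:✗  c3:✓  c4:✓  c5:✗
c2 has no witness among its packed-ropes.

False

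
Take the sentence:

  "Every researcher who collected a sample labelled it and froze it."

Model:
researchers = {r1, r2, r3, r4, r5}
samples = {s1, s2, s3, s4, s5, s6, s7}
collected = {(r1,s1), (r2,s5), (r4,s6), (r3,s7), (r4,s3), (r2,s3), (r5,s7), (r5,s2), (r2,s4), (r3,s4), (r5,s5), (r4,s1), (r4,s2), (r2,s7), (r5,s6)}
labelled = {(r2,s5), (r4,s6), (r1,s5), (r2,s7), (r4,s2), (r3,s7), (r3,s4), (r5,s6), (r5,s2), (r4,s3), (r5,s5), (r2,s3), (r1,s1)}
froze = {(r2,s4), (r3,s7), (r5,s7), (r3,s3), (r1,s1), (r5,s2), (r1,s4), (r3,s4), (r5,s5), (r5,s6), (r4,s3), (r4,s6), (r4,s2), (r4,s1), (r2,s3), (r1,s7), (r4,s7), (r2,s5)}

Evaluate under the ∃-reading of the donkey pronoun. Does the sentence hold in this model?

"it" takes "a sample" as antecedent — a donkey pronoun bound across the clause boundary.
Weak reading: every researcher r with some collected-sample has at least one collected-sample s such that labelled(r,s) ∧ froze(r,s).
Per researcher: r1:✓  r2:✓  r3:✓  r4:✓  r5:✓
Every researcher in the restrictor has a witness.

True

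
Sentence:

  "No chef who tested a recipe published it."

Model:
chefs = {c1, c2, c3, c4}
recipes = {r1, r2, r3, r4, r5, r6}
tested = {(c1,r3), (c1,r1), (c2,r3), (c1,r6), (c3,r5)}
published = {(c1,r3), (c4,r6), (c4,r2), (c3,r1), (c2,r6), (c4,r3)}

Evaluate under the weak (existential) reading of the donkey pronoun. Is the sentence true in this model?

"it" takes "a recipe" as antecedent — a donkey pronoun bound across the clause boundary.
Truth condition: for no (c,r) with tested(c,r) does published(c,r) hold.
Restrictor pairs — does the scope hold? (c1,r1):fails  (c1,r3):holds  (c1,r6):fails  (c2,r3):fails  (c3,r5):fails
Scope holds for 1 pair(s), so the sentence is false.

False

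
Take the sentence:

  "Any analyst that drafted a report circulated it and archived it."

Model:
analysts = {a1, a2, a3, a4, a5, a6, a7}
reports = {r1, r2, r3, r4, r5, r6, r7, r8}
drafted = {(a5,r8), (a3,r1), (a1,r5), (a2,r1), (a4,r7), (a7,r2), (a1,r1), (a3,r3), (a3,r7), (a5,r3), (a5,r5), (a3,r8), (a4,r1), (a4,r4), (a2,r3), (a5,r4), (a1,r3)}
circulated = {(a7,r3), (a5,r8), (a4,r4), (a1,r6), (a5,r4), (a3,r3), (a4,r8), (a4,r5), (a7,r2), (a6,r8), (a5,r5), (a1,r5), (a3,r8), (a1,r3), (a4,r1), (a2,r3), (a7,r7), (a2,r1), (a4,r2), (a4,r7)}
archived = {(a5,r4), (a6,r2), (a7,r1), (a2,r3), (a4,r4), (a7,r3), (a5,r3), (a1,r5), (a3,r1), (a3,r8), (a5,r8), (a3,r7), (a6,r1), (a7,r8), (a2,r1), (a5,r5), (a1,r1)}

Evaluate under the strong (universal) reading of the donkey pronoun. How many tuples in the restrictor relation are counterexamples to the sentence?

"it" takes "a report" as antecedent — a donkey pronoun bound across the clause boundary.
Strong reading: for every (a,r) with drafted(a,r), circulated(a,r) ∧ archived(a,r).
Restrictor pairs: (a1,r1) ✗  (a1,r3) ✗  (a1,r5) ✓  (a2,r1) ✓  (a2,r3) ✓  (a3,r1) ✗  (a3,r3) ✗  (a3,r7) ✗  (a3,r8) ✓  (a4,r1) ✗  (a4,r4) ✓  (a4,r7) ✗  (a5,r3) ✗  (a5,r4) ✓  (a5,r5) ✓  (a5,r8) ✓  (a7,r2) ✗
Counterexamples (restrictor pairs failing the scope): 9.

9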